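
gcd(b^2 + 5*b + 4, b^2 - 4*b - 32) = b + 4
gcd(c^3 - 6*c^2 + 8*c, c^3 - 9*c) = c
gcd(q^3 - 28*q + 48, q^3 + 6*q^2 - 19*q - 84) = q - 4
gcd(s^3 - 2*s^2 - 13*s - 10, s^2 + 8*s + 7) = s + 1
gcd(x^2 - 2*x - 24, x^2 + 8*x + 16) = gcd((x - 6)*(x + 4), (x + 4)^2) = x + 4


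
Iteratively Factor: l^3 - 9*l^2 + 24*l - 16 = (l - 4)*(l^2 - 5*l + 4) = (l - 4)*(l - 1)*(l - 4)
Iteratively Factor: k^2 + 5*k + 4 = (k + 1)*(k + 4)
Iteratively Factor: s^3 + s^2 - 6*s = (s - 2)*(s^2 + 3*s) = s*(s - 2)*(s + 3)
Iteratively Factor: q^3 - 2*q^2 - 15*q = (q + 3)*(q^2 - 5*q) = (q - 5)*(q + 3)*(q)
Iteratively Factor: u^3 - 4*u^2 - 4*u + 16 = (u - 4)*(u^2 - 4) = (u - 4)*(u - 2)*(u + 2)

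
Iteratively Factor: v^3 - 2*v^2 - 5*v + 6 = (v + 2)*(v^2 - 4*v + 3) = (v - 3)*(v + 2)*(v - 1)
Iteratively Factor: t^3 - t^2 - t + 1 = (t + 1)*(t^2 - 2*t + 1) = (t - 1)*(t + 1)*(t - 1)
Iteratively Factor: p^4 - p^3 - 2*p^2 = (p)*(p^3 - p^2 - 2*p) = p*(p - 2)*(p^2 + p) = p*(p - 2)*(p + 1)*(p)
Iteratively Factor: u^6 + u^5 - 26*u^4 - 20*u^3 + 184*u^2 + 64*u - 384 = (u + 2)*(u^5 - u^4 - 24*u^3 + 28*u^2 + 128*u - 192) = (u - 2)*(u + 2)*(u^4 + u^3 - 22*u^2 - 16*u + 96) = (u - 4)*(u - 2)*(u + 2)*(u^3 + 5*u^2 - 2*u - 24) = (u - 4)*(u - 2)^2*(u + 2)*(u^2 + 7*u + 12) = (u - 4)*(u - 2)^2*(u + 2)*(u + 3)*(u + 4)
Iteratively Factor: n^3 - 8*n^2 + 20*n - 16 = (n - 2)*(n^2 - 6*n + 8) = (n - 2)^2*(n - 4)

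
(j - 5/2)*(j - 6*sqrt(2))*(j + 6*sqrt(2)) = j^3 - 5*j^2/2 - 72*j + 180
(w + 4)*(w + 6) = w^2 + 10*w + 24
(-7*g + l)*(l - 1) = -7*g*l + 7*g + l^2 - l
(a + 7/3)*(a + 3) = a^2 + 16*a/3 + 7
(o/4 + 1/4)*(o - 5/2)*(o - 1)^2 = o^4/4 - 7*o^3/8 + 3*o^2/8 + 7*o/8 - 5/8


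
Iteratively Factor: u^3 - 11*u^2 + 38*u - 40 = (u - 2)*(u^2 - 9*u + 20) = (u - 5)*(u - 2)*(u - 4)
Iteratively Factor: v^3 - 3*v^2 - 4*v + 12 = (v - 3)*(v^2 - 4) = (v - 3)*(v + 2)*(v - 2)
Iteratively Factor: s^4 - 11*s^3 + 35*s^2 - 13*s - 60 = (s - 3)*(s^3 - 8*s^2 + 11*s + 20) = (s - 5)*(s - 3)*(s^2 - 3*s - 4) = (s - 5)*(s - 4)*(s - 3)*(s + 1)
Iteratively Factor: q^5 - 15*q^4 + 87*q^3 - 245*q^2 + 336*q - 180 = (q - 2)*(q^4 - 13*q^3 + 61*q^2 - 123*q + 90) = (q - 3)*(q - 2)*(q^3 - 10*q^2 + 31*q - 30) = (q - 5)*(q - 3)*(q - 2)*(q^2 - 5*q + 6) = (q - 5)*(q - 3)^2*(q - 2)*(q - 2)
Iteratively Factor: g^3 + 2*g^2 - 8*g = (g)*(g^2 + 2*g - 8) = g*(g - 2)*(g + 4)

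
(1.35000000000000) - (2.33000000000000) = -0.980000000000000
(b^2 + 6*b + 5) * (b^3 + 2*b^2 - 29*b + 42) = b^5 + 8*b^4 - 12*b^3 - 122*b^2 + 107*b + 210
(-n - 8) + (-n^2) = -n^2 - n - 8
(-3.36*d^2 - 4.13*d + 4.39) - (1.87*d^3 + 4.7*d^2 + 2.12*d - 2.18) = -1.87*d^3 - 8.06*d^2 - 6.25*d + 6.57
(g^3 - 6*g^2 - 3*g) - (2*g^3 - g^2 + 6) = -g^3 - 5*g^2 - 3*g - 6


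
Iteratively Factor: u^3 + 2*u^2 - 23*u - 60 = (u - 5)*(u^2 + 7*u + 12) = (u - 5)*(u + 4)*(u + 3)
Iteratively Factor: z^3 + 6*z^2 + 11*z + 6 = (z + 2)*(z^2 + 4*z + 3) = (z + 2)*(z + 3)*(z + 1)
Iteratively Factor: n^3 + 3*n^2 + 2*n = (n + 1)*(n^2 + 2*n) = n*(n + 1)*(n + 2)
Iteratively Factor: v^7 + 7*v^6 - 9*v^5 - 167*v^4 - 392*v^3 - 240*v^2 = (v + 4)*(v^6 + 3*v^5 - 21*v^4 - 83*v^3 - 60*v^2) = (v + 1)*(v + 4)*(v^5 + 2*v^4 - 23*v^3 - 60*v^2) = (v + 1)*(v + 4)^2*(v^4 - 2*v^3 - 15*v^2) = v*(v + 1)*(v + 4)^2*(v^3 - 2*v^2 - 15*v) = v*(v - 5)*(v + 1)*(v + 4)^2*(v^2 + 3*v) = v*(v - 5)*(v + 1)*(v + 3)*(v + 4)^2*(v)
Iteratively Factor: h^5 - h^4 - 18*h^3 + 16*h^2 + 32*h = (h - 4)*(h^4 + 3*h^3 - 6*h^2 - 8*h) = h*(h - 4)*(h^3 + 3*h^2 - 6*h - 8) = h*(h - 4)*(h - 2)*(h^2 + 5*h + 4) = h*(h - 4)*(h - 2)*(h + 1)*(h + 4)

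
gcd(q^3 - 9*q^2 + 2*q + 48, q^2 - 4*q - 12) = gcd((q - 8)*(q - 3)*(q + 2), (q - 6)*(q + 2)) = q + 2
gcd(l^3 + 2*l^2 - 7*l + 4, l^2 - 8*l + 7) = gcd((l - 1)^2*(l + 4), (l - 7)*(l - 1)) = l - 1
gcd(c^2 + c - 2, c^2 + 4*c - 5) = c - 1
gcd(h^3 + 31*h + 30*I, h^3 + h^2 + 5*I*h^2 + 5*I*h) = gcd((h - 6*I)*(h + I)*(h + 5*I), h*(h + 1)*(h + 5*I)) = h + 5*I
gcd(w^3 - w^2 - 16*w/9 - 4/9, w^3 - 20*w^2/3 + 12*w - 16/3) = w - 2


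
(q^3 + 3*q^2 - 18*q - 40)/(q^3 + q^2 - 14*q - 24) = (q + 5)/(q + 3)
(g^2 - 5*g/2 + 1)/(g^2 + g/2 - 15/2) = (2*g^2 - 5*g + 2)/(2*g^2 + g - 15)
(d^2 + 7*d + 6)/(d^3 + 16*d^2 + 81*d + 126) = (d + 1)/(d^2 + 10*d + 21)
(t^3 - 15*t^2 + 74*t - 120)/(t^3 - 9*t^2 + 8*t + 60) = (t - 4)/(t + 2)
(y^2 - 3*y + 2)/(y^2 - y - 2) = (y - 1)/(y + 1)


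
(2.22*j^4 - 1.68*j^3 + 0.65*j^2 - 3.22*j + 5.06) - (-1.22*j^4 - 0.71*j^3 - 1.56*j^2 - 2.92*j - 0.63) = 3.44*j^4 - 0.97*j^3 + 2.21*j^2 - 0.3*j + 5.69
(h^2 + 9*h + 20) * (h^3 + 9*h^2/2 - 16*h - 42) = h^5 + 27*h^4/2 + 89*h^3/2 - 96*h^2 - 698*h - 840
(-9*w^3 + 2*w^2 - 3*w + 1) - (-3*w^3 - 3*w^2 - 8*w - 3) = -6*w^3 + 5*w^2 + 5*w + 4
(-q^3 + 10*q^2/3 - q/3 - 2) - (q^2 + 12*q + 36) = -q^3 + 7*q^2/3 - 37*q/3 - 38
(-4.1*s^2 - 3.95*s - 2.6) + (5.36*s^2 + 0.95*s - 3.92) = 1.26*s^2 - 3.0*s - 6.52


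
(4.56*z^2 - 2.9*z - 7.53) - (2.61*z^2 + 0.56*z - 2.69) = 1.95*z^2 - 3.46*z - 4.84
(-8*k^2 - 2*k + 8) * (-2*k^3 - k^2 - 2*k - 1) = 16*k^5 + 12*k^4 + 2*k^3 + 4*k^2 - 14*k - 8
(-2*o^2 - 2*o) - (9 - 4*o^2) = 2*o^2 - 2*o - 9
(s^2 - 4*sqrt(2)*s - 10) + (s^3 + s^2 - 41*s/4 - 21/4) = s^3 + 2*s^2 - 41*s/4 - 4*sqrt(2)*s - 61/4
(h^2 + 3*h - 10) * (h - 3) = h^3 - 19*h + 30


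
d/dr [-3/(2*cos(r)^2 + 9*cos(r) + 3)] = -3*(4*cos(r) + 9)*sin(r)/(9*cos(r) + cos(2*r) + 4)^2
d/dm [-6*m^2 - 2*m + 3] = -12*m - 2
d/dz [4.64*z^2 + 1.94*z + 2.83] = 9.28*z + 1.94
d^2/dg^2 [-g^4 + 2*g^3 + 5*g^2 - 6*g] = -12*g^2 + 12*g + 10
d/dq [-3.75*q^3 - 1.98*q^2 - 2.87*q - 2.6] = -11.25*q^2 - 3.96*q - 2.87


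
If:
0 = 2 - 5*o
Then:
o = 2/5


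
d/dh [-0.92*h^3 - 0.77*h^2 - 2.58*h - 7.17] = -2.76*h^2 - 1.54*h - 2.58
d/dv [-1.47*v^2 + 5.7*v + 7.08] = 5.7 - 2.94*v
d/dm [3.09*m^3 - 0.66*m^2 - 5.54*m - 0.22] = 9.27*m^2 - 1.32*m - 5.54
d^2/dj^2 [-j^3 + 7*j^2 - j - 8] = 14 - 6*j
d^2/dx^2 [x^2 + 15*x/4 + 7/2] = 2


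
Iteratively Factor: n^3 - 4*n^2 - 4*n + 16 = (n - 4)*(n^2 - 4) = (n - 4)*(n + 2)*(n - 2)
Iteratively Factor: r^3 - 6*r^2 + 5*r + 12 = (r - 4)*(r^2 - 2*r - 3) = (r - 4)*(r + 1)*(r - 3)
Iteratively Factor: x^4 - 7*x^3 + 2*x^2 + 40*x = (x - 5)*(x^3 - 2*x^2 - 8*x) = (x - 5)*(x - 4)*(x^2 + 2*x) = (x - 5)*(x - 4)*(x + 2)*(x)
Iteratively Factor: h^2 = (h)*(h)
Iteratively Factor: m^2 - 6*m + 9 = (m - 3)*(m - 3)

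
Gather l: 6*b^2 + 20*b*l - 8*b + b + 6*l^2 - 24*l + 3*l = 6*b^2 - 7*b + 6*l^2 + l*(20*b - 21)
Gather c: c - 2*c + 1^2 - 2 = -c - 1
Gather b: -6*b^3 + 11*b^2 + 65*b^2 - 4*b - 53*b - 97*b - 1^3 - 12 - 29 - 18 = -6*b^3 + 76*b^2 - 154*b - 60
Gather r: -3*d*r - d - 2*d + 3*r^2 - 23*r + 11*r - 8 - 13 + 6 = -3*d + 3*r^2 + r*(-3*d - 12) - 15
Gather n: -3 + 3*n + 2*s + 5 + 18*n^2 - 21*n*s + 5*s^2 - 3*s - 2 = 18*n^2 + n*(3 - 21*s) + 5*s^2 - s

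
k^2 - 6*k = k*(k - 6)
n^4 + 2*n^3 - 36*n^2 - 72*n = n*(n - 6)*(n + 2)*(n + 6)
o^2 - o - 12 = (o - 4)*(o + 3)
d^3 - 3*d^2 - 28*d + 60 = (d - 6)*(d - 2)*(d + 5)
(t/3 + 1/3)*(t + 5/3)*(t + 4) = t^3/3 + 20*t^2/9 + 37*t/9 + 20/9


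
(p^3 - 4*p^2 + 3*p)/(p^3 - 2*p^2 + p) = (p - 3)/(p - 1)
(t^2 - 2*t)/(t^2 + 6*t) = (t - 2)/(t + 6)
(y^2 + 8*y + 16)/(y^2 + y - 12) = (y + 4)/(y - 3)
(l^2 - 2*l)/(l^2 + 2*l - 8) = l/(l + 4)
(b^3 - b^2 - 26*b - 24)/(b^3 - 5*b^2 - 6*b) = (b + 4)/b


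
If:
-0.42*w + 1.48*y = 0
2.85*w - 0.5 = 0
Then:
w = 0.18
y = 0.05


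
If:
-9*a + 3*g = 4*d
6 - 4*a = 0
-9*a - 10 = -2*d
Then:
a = 3/2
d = 47/4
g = 121/6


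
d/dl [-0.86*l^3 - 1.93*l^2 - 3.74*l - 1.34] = -2.58*l^2 - 3.86*l - 3.74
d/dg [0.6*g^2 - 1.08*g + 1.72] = 1.2*g - 1.08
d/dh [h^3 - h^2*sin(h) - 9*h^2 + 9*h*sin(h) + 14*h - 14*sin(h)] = -h^2*cos(h) + 3*h^2 - 2*h*sin(h) + 9*h*cos(h) - 18*h + 9*sin(h) - 14*cos(h) + 14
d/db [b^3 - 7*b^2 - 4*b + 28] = 3*b^2 - 14*b - 4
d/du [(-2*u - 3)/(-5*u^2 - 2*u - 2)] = 2*(-5*u^2 - 15*u - 1)/(25*u^4 + 20*u^3 + 24*u^2 + 8*u + 4)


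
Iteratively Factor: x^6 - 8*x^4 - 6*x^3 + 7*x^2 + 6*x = (x + 2)*(x^5 - 2*x^4 - 4*x^3 + 2*x^2 + 3*x) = (x - 3)*(x + 2)*(x^4 + x^3 - x^2 - x) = (x - 3)*(x + 1)*(x + 2)*(x^3 - x) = x*(x - 3)*(x + 1)*(x + 2)*(x^2 - 1) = x*(x - 3)*(x + 1)^2*(x + 2)*(x - 1)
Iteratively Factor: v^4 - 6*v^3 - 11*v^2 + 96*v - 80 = (v - 5)*(v^3 - v^2 - 16*v + 16) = (v - 5)*(v + 4)*(v^2 - 5*v + 4) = (v - 5)*(v - 4)*(v + 4)*(v - 1)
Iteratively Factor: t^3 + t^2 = (t + 1)*(t^2) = t*(t + 1)*(t)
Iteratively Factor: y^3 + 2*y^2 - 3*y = (y - 1)*(y^2 + 3*y) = (y - 1)*(y + 3)*(y)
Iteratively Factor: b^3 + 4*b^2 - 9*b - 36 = (b - 3)*(b^2 + 7*b + 12) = (b - 3)*(b + 4)*(b + 3)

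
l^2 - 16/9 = (l - 4/3)*(l + 4/3)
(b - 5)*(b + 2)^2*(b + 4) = b^4 + 3*b^3 - 20*b^2 - 84*b - 80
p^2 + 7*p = p*(p + 7)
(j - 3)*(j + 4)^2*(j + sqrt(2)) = j^4 + sqrt(2)*j^3 + 5*j^3 - 8*j^2 + 5*sqrt(2)*j^2 - 48*j - 8*sqrt(2)*j - 48*sqrt(2)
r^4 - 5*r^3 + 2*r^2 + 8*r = r*(r - 4)*(r - 2)*(r + 1)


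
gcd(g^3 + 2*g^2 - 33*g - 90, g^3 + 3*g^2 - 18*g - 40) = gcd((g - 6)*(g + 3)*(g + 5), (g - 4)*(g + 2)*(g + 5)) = g + 5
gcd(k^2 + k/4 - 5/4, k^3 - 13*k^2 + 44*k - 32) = k - 1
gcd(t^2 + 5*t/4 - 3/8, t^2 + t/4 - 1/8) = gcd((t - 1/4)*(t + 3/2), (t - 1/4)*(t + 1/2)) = t - 1/4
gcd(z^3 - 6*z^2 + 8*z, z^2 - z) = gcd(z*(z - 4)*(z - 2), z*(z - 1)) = z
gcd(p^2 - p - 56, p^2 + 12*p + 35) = p + 7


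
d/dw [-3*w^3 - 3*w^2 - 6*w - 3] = -9*w^2 - 6*w - 6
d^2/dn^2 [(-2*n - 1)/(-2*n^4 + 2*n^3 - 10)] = n*(n^3*(2*n + 1)*(4*n - 3)^2 + (-8*n^2 + 6*n - 3*(2*n - 1)*(2*n + 1))*(n^4 - n^3 + 5))/(n^4 - n^3 + 5)^3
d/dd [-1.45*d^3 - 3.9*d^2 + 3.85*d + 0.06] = -4.35*d^2 - 7.8*d + 3.85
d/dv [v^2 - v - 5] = 2*v - 1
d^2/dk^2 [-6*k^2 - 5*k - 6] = -12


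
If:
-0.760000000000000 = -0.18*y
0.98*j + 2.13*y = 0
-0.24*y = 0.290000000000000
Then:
No Solution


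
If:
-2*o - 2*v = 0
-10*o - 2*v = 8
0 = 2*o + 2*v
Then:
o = -1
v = 1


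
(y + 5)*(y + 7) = y^2 + 12*y + 35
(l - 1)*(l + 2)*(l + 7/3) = l^3 + 10*l^2/3 + l/3 - 14/3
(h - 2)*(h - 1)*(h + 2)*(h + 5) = h^4 + 4*h^3 - 9*h^2 - 16*h + 20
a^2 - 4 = (a - 2)*(a + 2)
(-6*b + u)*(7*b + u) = -42*b^2 + b*u + u^2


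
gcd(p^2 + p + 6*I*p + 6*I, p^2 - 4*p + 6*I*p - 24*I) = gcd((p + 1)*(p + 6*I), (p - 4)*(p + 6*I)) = p + 6*I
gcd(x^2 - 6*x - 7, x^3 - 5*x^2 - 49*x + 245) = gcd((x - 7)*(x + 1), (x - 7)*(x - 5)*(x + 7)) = x - 7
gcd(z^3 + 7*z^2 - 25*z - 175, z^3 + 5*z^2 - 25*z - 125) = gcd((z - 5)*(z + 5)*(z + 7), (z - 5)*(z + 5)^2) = z^2 - 25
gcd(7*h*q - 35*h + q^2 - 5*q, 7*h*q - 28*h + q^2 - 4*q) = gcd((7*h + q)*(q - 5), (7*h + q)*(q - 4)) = 7*h + q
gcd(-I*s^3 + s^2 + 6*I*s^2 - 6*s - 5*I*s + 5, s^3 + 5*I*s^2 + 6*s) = 1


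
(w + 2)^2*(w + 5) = w^3 + 9*w^2 + 24*w + 20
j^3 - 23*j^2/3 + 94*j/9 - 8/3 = (j - 6)*(j - 4/3)*(j - 1/3)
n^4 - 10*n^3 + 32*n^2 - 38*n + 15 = (n - 5)*(n - 3)*(n - 1)^2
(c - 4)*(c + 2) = c^2 - 2*c - 8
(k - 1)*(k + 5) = k^2 + 4*k - 5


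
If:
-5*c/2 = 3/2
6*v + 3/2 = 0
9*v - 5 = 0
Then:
No Solution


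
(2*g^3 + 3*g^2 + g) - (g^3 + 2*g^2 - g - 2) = g^3 + g^2 + 2*g + 2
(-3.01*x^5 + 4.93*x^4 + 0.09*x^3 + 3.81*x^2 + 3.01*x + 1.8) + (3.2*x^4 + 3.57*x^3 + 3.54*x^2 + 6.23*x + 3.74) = -3.01*x^5 + 8.13*x^4 + 3.66*x^3 + 7.35*x^2 + 9.24*x + 5.54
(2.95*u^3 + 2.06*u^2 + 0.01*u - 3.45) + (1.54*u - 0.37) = 2.95*u^3 + 2.06*u^2 + 1.55*u - 3.82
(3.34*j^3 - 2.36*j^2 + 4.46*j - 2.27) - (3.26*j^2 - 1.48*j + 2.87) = 3.34*j^3 - 5.62*j^2 + 5.94*j - 5.14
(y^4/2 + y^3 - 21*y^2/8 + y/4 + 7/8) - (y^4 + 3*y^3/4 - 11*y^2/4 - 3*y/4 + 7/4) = -y^4/2 + y^3/4 + y^2/8 + y - 7/8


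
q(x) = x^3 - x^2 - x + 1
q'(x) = 3*x^2 - 2*x - 1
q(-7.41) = -453.37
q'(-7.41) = 178.54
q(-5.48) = -188.12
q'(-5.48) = 100.05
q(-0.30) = 1.18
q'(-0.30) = -0.13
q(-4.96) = -140.67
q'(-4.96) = 82.72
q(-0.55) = 1.08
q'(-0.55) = 1.01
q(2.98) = 15.60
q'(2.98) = 19.68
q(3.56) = 29.88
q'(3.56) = 29.90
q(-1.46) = -2.78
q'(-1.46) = 8.31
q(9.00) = 640.00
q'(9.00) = 224.00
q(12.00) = 1573.00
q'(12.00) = 407.00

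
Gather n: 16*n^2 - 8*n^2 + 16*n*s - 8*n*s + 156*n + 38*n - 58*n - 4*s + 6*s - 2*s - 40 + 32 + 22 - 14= 8*n^2 + n*(8*s + 136)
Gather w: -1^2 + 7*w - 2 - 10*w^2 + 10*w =-10*w^2 + 17*w - 3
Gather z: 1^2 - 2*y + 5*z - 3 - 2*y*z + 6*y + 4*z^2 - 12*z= 4*y + 4*z^2 + z*(-2*y - 7) - 2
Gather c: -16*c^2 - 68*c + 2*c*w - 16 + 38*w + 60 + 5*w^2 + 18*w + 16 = -16*c^2 + c*(2*w - 68) + 5*w^2 + 56*w + 60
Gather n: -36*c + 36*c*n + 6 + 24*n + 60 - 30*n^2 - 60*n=-36*c - 30*n^2 + n*(36*c - 36) + 66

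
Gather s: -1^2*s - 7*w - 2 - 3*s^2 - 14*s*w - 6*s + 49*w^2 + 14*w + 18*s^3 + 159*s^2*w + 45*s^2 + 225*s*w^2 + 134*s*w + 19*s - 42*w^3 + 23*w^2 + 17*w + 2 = 18*s^3 + s^2*(159*w + 42) + s*(225*w^2 + 120*w + 12) - 42*w^3 + 72*w^2 + 24*w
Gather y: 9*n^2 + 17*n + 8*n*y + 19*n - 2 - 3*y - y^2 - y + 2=9*n^2 + 36*n - y^2 + y*(8*n - 4)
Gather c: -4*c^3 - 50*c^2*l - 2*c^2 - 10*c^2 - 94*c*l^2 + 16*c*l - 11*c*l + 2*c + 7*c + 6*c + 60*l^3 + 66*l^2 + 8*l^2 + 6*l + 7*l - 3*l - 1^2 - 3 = -4*c^3 + c^2*(-50*l - 12) + c*(-94*l^2 + 5*l + 15) + 60*l^3 + 74*l^2 + 10*l - 4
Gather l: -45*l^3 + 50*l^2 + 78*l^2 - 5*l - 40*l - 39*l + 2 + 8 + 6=-45*l^3 + 128*l^2 - 84*l + 16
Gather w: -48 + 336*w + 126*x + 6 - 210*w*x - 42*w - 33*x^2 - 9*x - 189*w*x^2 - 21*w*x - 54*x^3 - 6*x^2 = w*(-189*x^2 - 231*x + 294) - 54*x^3 - 39*x^2 + 117*x - 42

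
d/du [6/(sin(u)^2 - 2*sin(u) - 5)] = 12*(1 - sin(u))*cos(u)/(2*sin(u) + cos(u)^2 + 4)^2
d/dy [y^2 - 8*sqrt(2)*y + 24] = 2*y - 8*sqrt(2)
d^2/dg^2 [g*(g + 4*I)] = 2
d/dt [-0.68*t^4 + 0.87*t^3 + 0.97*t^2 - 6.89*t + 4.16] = -2.72*t^3 + 2.61*t^2 + 1.94*t - 6.89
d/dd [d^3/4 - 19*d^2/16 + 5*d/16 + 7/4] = 3*d^2/4 - 19*d/8 + 5/16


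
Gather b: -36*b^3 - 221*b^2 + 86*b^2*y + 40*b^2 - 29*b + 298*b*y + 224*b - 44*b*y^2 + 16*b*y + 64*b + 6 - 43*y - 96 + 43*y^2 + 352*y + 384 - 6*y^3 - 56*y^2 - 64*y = -36*b^3 + b^2*(86*y - 181) + b*(-44*y^2 + 314*y + 259) - 6*y^3 - 13*y^2 + 245*y + 294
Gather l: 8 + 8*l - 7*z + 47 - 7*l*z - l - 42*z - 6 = l*(7 - 7*z) - 49*z + 49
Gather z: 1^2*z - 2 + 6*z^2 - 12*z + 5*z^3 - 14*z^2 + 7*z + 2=5*z^3 - 8*z^2 - 4*z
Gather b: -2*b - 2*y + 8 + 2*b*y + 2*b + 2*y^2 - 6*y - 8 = 2*b*y + 2*y^2 - 8*y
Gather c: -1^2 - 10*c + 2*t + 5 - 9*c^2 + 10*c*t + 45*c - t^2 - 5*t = -9*c^2 + c*(10*t + 35) - t^2 - 3*t + 4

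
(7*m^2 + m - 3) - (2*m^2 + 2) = 5*m^2 + m - 5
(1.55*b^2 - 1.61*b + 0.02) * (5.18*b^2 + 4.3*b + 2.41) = 8.029*b^4 - 1.6748*b^3 - 3.0839*b^2 - 3.7941*b + 0.0482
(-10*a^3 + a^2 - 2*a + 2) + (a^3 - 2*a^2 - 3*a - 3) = -9*a^3 - a^2 - 5*a - 1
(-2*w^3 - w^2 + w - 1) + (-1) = -2*w^3 - w^2 + w - 2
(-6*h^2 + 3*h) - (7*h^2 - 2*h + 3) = -13*h^2 + 5*h - 3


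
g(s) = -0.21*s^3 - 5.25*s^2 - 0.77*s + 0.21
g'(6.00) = -86.45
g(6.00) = -238.77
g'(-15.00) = 14.98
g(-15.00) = -460.74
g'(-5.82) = 39.00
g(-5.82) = -131.74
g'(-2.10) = 18.50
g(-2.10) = -19.38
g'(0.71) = -8.54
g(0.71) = -3.06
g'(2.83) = -35.53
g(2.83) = -48.78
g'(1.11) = -13.20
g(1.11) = -7.40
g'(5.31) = -74.29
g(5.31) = -183.35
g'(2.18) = -26.65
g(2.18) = -28.59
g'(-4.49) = 33.67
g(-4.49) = -83.16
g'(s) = -0.63*s^2 - 10.5*s - 0.77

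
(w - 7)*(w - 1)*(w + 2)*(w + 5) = w^4 - w^3 - 39*w^2 - 31*w + 70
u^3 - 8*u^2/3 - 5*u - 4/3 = (u - 4)*(u + 1/3)*(u + 1)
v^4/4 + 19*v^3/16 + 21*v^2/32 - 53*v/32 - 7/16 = (v/4 + 1/2)*(v - 1)*(v + 1/4)*(v + 7/2)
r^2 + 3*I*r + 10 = (r - 2*I)*(r + 5*I)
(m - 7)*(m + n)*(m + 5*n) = m^3 + 6*m^2*n - 7*m^2 + 5*m*n^2 - 42*m*n - 35*n^2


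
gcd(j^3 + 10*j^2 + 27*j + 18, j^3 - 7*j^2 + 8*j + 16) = j + 1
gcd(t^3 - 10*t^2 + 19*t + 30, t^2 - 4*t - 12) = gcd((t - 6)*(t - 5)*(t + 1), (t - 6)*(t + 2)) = t - 6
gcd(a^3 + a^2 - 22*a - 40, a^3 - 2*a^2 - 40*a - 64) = a^2 + 6*a + 8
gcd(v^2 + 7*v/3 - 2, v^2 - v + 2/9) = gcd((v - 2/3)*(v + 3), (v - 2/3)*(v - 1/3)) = v - 2/3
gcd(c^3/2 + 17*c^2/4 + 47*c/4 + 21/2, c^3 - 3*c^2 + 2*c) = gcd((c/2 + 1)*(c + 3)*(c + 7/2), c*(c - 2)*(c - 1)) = 1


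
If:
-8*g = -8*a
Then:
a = g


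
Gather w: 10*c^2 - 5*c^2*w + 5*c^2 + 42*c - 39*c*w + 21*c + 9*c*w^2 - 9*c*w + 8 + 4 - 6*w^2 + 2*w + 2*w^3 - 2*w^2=15*c^2 + 63*c + 2*w^3 + w^2*(9*c - 8) + w*(-5*c^2 - 48*c + 2) + 12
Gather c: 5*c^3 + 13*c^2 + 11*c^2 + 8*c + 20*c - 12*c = 5*c^3 + 24*c^2 + 16*c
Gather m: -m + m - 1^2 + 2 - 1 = 0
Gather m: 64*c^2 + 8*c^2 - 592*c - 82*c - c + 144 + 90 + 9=72*c^2 - 675*c + 243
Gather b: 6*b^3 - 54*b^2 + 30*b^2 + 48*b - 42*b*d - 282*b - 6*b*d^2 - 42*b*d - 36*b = 6*b^3 - 24*b^2 + b*(-6*d^2 - 84*d - 270)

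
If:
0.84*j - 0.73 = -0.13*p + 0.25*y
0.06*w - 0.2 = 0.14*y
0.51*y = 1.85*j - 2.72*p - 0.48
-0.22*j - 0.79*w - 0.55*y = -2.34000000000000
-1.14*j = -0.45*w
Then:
No Solution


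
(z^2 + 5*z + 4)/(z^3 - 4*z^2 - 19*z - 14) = (z + 4)/(z^2 - 5*z - 14)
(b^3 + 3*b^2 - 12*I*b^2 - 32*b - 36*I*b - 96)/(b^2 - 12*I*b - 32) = b + 3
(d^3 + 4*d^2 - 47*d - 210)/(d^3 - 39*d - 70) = (d + 6)/(d + 2)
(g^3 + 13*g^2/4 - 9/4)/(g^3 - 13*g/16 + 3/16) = 4*(g + 3)/(4*g - 1)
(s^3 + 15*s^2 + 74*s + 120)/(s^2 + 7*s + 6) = (s^2 + 9*s + 20)/(s + 1)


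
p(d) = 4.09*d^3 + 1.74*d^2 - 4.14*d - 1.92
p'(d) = 12.27*d^2 + 3.48*d - 4.14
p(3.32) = 153.19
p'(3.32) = 142.66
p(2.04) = 31.60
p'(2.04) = 54.02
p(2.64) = 74.53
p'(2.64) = 90.56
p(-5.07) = -469.23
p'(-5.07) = 293.62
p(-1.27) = -2.23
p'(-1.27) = 11.23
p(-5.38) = -566.18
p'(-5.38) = 332.29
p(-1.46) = -4.90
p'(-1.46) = 16.93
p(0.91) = -1.16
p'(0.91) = 9.19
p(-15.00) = -13352.07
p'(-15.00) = 2704.41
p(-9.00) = -2805.33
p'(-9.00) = 958.41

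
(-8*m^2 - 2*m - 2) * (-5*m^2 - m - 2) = 40*m^4 + 18*m^3 + 28*m^2 + 6*m + 4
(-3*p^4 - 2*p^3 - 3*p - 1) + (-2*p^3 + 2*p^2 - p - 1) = -3*p^4 - 4*p^3 + 2*p^2 - 4*p - 2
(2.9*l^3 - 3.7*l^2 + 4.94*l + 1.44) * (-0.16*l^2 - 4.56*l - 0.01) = -0.464*l^5 - 12.632*l^4 + 16.0526*l^3 - 22.7198*l^2 - 6.6158*l - 0.0144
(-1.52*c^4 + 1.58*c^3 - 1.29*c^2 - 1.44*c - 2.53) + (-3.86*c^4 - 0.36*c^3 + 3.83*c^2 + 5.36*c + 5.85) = -5.38*c^4 + 1.22*c^3 + 2.54*c^2 + 3.92*c + 3.32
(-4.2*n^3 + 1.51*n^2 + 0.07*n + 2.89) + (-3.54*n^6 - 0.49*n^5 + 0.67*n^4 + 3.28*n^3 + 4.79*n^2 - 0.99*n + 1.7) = -3.54*n^6 - 0.49*n^5 + 0.67*n^4 - 0.92*n^3 + 6.3*n^2 - 0.92*n + 4.59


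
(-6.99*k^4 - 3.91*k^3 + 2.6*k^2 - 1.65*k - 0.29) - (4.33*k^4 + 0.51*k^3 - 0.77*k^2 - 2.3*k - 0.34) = -11.32*k^4 - 4.42*k^3 + 3.37*k^2 + 0.65*k + 0.05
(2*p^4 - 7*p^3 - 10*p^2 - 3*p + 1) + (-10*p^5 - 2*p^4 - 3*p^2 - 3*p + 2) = -10*p^5 - 7*p^3 - 13*p^2 - 6*p + 3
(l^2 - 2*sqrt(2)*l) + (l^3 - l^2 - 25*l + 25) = l^3 - 25*l - 2*sqrt(2)*l + 25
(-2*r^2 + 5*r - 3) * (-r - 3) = 2*r^3 + r^2 - 12*r + 9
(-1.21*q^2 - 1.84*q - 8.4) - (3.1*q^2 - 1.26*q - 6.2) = -4.31*q^2 - 0.58*q - 2.2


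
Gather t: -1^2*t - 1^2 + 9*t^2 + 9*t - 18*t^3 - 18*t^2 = -18*t^3 - 9*t^2 + 8*t - 1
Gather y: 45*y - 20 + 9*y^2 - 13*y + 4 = 9*y^2 + 32*y - 16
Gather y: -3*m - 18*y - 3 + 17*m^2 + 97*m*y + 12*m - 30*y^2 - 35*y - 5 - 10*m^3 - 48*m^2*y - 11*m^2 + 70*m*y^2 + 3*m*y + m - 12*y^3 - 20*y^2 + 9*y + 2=-10*m^3 + 6*m^2 + 10*m - 12*y^3 + y^2*(70*m - 50) + y*(-48*m^2 + 100*m - 44) - 6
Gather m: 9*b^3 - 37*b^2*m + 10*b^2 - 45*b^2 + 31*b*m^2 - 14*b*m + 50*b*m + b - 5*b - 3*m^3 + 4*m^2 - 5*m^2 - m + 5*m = 9*b^3 - 35*b^2 - 4*b - 3*m^3 + m^2*(31*b - 1) + m*(-37*b^2 + 36*b + 4)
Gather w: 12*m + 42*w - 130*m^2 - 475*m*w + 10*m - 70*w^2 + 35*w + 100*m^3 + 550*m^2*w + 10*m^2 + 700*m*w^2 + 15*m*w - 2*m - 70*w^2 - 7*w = 100*m^3 - 120*m^2 + 20*m + w^2*(700*m - 140) + w*(550*m^2 - 460*m + 70)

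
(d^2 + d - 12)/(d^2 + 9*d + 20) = (d - 3)/(d + 5)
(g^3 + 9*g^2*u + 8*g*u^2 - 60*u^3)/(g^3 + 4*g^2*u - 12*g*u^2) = (g + 5*u)/g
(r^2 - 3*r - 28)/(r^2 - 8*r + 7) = (r + 4)/(r - 1)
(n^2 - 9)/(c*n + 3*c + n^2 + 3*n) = (n - 3)/(c + n)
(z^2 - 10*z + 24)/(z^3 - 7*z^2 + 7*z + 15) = (z^2 - 10*z + 24)/(z^3 - 7*z^2 + 7*z + 15)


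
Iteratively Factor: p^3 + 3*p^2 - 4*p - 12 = (p + 2)*(p^2 + p - 6) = (p - 2)*(p + 2)*(p + 3)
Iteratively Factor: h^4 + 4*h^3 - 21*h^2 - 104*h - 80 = (h + 1)*(h^3 + 3*h^2 - 24*h - 80) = (h + 1)*(h + 4)*(h^2 - h - 20) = (h + 1)*(h + 4)^2*(h - 5)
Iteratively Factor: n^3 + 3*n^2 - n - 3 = (n + 1)*(n^2 + 2*n - 3) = (n - 1)*(n + 1)*(n + 3)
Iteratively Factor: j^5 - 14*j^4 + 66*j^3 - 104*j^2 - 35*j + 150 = (j - 3)*(j^4 - 11*j^3 + 33*j^2 - 5*j - 50) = (j - 3)*(j - 2)*(j^3 - 9*j^2 + 15*j + 25) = (j - 5)*(j - 3)*(j - 2)*(j^2 - 4*j - 5) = (j - 5)*(j - 3)*(j - 2)*(j + 1)*(j - 5)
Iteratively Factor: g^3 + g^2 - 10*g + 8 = (g - 1)*(g^2 + 2*g - 8) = (g - 1)*(g + 4)*(g - 2)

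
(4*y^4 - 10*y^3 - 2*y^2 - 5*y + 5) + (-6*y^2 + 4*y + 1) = 4*y^4 - 10*y^3 - 8*y^2 - y + 6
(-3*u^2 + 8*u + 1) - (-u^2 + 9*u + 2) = -2*u^2 - u - 1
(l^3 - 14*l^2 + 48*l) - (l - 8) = l^3 - 14*l^2 + 47*l + 8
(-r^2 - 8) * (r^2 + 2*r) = -r^4 - 2*r^3 - 8*r^2 - 16*r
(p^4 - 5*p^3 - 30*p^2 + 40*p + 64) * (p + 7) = p^5 + 2*p^4 - 65*p^3 - 170*p^2 + 344*p + 448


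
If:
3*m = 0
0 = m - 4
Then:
No Solution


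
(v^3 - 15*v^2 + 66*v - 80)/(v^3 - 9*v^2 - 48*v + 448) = (v^2 - 7*v + 10)/(v^2 - v - 56)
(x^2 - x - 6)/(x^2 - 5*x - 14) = (x - 3)/(x - 7)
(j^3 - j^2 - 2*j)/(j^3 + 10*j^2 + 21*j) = (j^2 - j - 2)/(j^2 + 10*j + 21)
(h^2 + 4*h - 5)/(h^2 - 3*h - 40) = (h - 1)/(h - 8)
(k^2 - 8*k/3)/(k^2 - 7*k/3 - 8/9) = 3*k/(3*k + 1)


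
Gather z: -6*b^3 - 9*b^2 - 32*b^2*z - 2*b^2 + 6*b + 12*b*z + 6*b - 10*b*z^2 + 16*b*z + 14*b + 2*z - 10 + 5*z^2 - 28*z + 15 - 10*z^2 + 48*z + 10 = -6*b^3 - 11*b^2 + 26*b + z^2*(-10*b - 5) + z*(-32*b^2 + 28*b + 22) + 15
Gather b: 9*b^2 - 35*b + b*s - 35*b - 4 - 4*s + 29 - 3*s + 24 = 9*b^2 + b*(s - 70) - 7*s + 49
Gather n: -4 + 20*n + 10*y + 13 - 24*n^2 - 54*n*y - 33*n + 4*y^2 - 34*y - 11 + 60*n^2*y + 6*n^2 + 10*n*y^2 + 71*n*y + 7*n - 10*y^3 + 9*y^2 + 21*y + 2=n^2*(60*y - 18) + n*(10*y^2 + 17*y - 6) - 10*y^3 + 13*y^2 - 3*y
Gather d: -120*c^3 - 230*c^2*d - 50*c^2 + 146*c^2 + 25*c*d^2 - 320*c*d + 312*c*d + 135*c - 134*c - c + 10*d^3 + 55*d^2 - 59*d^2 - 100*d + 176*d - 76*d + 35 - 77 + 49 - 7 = -120*c^3 + 96*c^2 + 10*d^3 + d^2*(25*c - 4) + d*(-230*c^2 - 8*c)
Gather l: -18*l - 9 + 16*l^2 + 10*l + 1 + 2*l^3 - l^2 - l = 2*l^3 + 15*l^2 - 9*l - 8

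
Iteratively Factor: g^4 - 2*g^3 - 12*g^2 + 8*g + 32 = (g - 4)*(g^3 + 2*g^2 - 4*g - 8) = (g - 4)*(g + 2)*(g^2 - 4) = (g - 4)*(g - 2)*(g + 2)*(g + 2)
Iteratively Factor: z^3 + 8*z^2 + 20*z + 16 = (z + 2)*(z^2 + 6*z + 8) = (z + 2)^2*(z + 4)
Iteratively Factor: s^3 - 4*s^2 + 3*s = (s - 1)*(s^2 - 3*s) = (s - 3)*(s - 1)*(s)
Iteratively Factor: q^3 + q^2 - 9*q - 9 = (q + 3)*(q^2 - 2*q - 3) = (q + 1)*(q + 3)*(q - 3)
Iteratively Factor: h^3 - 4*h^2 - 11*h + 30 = (h - 5)*(h^2 + h - 6) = (h - 5)*(h + 3)*(h - 2)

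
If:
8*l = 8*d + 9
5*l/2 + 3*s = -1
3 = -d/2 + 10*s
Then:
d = -377/212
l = -277/424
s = 179/848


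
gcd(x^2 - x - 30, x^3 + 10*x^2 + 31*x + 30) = x + 5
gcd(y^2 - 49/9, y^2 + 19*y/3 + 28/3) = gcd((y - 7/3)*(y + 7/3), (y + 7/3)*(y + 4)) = y + 7/3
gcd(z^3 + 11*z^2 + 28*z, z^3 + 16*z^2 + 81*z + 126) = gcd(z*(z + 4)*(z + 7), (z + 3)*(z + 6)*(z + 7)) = z + 7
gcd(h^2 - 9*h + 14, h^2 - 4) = h - 2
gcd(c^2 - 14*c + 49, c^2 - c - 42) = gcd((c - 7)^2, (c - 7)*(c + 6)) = c - 7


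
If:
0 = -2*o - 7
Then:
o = -7/2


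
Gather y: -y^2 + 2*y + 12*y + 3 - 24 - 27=-y^2 + 14*y - 48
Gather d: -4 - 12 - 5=-21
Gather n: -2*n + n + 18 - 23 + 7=2 - n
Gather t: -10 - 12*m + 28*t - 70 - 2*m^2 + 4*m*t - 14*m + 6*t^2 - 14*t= -2*m^2 - 26*m + 6*t^2 + t*(4*m + 14) - 80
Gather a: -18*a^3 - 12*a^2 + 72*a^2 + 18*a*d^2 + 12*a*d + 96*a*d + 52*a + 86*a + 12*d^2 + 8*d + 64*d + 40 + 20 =-18*a^3 + 60*a^2 + a*(18*d^2 + 108*d + 138) + 12*d^2 + 72*d + 60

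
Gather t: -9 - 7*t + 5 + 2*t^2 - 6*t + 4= 2*t^2 - 13*t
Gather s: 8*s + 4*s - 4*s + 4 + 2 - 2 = 8*s + 4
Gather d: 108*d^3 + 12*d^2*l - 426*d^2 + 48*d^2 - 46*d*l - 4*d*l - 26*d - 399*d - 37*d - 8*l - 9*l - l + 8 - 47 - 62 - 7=108*d^3 + d^2*(12*l - 378) + d*(-50*l - 462) - 18*l - 108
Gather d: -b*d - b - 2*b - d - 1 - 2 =-3*b + d*(-b - 1) - 3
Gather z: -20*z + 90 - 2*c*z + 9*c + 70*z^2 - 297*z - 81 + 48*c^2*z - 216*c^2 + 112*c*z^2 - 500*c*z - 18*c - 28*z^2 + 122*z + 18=-216*c^2 - 9*c + z^2*(112*c + 42) + z*(48*c^2 - 502*c - 195) + 27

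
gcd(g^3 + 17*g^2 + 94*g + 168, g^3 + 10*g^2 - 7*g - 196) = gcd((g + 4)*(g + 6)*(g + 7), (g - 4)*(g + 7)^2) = g + 7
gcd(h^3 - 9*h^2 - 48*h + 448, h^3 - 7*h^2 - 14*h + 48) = h - 8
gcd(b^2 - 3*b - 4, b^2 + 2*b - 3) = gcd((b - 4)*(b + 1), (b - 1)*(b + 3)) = 1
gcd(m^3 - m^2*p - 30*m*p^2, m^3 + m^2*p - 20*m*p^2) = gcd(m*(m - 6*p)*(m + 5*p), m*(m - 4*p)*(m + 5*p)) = m^2 + 5*m*p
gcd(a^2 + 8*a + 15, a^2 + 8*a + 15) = a^2 + 8*a + 15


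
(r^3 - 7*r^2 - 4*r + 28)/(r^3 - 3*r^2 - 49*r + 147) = (r^2 - 4)/(r^2 + 4*r - 21)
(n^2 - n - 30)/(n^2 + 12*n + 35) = (n - 6)/(n + 7)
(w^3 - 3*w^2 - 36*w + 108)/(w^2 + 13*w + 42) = (w^2 - 9*w + 18)/(w + 7)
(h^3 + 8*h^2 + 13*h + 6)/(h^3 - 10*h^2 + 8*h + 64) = (h^3 + 8*h^2 + 13*h + 6)/(h^3 - 10*h^2 + 8*h + 64)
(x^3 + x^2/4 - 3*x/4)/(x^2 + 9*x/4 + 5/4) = x*(4*x - 3)/(4*x + 5)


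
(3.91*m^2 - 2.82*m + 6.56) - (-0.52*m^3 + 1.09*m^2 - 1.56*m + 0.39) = 0.52*m^3 + 2.82*m^2 - 1.26*m + 6.17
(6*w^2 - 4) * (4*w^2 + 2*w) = 24*w^4 + 12*w^3 - 16*w^2 - 8*w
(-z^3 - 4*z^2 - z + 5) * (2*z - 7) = -2*z^4 - z^3 + 26*z^2 + 17*z - 35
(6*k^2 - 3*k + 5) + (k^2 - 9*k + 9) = 7*k^2 - 12*k + 14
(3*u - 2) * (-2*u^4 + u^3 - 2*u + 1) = -6*u^5 + 7*u^4 - 2*u^3 - 6*u^2 + 7*u - 2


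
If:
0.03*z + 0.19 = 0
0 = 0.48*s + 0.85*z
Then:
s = 11.22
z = -6.33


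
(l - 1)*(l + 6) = l^2 + 5*l - 6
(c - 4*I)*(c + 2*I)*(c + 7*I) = c^3 + 5*I*c^2 + 22*c + 56*I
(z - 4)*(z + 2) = z^2 - 2*z - 8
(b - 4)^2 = b^2 - 8*b + 16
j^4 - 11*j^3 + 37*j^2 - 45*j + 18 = (j - 6)*(j - 3)*(j - 1)^2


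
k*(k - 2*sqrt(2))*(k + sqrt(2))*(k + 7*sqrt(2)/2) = k^4 + 5*sqrt(2)*k^3/2 - 11*k^2 - 14*sqrt(2)*k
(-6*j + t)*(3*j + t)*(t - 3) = -18*j^2*t + 54*j^2 - 3*j*t^2 + 9*j*t + t^3 - 3*t^2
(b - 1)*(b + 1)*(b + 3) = b^3 + 3*b^2 - b - 3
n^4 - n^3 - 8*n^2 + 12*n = n*(n - 2)^2*(n + 3)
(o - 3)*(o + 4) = o^2 + o - 12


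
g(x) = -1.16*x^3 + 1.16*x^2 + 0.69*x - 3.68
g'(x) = -3.48*x^2 + 2.32*x + 0.69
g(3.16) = -26.52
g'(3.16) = -26.73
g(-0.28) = -3.76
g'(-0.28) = -0.23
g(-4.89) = 156.32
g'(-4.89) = -93.87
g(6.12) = -221.91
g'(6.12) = -115.45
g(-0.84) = -2.75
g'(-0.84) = -3.71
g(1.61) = -4.40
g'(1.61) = -4.60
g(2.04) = -7.29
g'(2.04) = -9.06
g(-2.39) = 17.13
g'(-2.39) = -24.73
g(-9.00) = 929.71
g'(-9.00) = -302.07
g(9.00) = -749.15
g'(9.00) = -260.31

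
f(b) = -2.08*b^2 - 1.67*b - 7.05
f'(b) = -4.16*b - 1.67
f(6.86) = -116.39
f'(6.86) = -30.21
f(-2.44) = -15.36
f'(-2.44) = 8.48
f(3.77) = -42.91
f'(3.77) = -17.35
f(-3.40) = -25.42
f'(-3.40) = 12.47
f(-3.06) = -21.42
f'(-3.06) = 11.06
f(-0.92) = -7.27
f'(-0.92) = 2.16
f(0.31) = -7.77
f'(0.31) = -2.96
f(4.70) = -60.85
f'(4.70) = -21.22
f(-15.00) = -450.00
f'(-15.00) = 60.73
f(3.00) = -30.78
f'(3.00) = -14.15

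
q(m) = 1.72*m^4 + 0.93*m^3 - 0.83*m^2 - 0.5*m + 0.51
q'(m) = 6.88*m^3 + 2.79*m^2 - 1.66*m - 0.5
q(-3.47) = 202.77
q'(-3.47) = -248.61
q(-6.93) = 3621.59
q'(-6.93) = -2144.76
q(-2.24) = 30.32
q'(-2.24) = -60.11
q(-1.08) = 1.25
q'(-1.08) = -4.12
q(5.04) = 1205.78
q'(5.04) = 942.81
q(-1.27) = 2.38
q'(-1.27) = -7.98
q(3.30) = 227.22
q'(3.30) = 271.65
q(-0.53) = 0.54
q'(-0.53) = 0.14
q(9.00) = 11891.67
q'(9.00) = 5226.07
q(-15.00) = 83757.51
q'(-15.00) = -22567.85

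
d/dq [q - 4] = 1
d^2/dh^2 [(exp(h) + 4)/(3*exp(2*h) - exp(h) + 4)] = (9*exp(4*h) + 147*exp(3*h) - 108*exp(2*h) - 184*exp(h) + 32)*exp(h)/(27*exp(6*h) - 27*exp(5*h) + 117*exp(4*h) - 73*exp(3*h) + 156*exp(2*h) - 48*exp(h) + 64)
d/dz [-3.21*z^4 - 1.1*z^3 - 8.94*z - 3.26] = -12.84*z^3 - 3.3*z^2 - 8.94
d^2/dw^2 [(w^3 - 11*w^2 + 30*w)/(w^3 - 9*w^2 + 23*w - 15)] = 2*(-2*w^3 - 9*w^2 + 54*w - 63)/(w^6 - 12*w^5 + 57*w^4 - 136*w^3 + 171*w^2 - 108*w + 27)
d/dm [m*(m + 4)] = 2*m + 4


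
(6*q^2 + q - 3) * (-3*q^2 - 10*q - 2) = -18*q^4 - 63*q^3 - 13*q^2 + 28*q + 6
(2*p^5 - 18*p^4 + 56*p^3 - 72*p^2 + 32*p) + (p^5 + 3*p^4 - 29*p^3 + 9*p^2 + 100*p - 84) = 3*p^5 - 15*p^4 + 27*p^3 - 63*p^2 + 132*p - 84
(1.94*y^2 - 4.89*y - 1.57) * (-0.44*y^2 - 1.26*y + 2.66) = -0.8536*y^4 - 0.2928*y^3 + 12.0126*y^2 - 11.0292*y - 4.1762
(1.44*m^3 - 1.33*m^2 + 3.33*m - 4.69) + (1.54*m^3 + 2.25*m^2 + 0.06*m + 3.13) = 2.98*m^3 + 0.92*m^2 + 3.39*m - 1.56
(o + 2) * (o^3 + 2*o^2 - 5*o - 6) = o^4 + 4*o^3 - o^2 - 16*o - 12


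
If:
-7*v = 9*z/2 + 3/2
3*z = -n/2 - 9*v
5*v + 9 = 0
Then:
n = 88/5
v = -9/5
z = 37/15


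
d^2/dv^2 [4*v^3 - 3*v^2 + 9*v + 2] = 24*v - 6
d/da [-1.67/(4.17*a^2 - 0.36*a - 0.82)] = (13.9278*a - 0.6012)/(-4.17*a^2 + 0.36*a + 0.82)^2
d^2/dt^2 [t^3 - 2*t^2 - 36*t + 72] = 6*t - 4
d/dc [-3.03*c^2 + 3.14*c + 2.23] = 3.14 - 6.06*c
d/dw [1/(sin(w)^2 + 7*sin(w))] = -(2*sin(w) + 7)*cos(w)/((sin(w) + 7)^2*sin(w)^2)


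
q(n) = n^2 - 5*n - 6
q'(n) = 2*n - 5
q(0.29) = -7.37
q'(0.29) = -4.42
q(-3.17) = 19.90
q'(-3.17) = -11.34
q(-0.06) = -5.70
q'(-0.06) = -5.12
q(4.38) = -8.72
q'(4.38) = 3.76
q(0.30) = -7.41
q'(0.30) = -4.40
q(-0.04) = -5.80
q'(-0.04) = -5.08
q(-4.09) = 31.18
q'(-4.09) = -13.18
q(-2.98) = 17.78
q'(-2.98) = -10.96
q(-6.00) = 60.00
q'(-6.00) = -17.00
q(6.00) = 0.00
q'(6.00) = 7.00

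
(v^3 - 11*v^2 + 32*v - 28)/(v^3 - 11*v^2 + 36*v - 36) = (v^2 - 9*v + 14)/(v^2 - 9*v + 18)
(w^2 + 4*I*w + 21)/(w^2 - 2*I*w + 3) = (w + 7*I)/(w + I)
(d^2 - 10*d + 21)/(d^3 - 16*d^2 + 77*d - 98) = (d - 3)/(d^2 - 9*d + 14)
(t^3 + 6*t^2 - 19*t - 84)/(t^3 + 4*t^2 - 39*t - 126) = (t - 4)/(t - 6)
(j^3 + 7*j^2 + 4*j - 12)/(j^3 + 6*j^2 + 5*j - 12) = (j^2 + 8*j + 12)/(j^2 + 7*j + 12)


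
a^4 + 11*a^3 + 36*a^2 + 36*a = a*(a + 2)*(a + 3)*(a + 6)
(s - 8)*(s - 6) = s^2 - 14*s + 48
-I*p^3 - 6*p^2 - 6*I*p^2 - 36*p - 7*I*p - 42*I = (p + 6)*(p - 7*I)*(-I*p + 1)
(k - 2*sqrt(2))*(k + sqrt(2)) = k^2 - sqrt(2)*k - 4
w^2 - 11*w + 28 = (w - 7)*(w - 4)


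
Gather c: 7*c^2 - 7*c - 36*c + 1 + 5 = 7*c^2 - 43*c + 6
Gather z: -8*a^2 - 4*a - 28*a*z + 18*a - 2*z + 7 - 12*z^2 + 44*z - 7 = -8*a^2 + 14*a - 12*z^2 + z*(42 - 28*a)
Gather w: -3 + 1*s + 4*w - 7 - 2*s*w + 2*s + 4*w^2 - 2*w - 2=3*s + 4*w^2 + w*(2 - 2*s) - 12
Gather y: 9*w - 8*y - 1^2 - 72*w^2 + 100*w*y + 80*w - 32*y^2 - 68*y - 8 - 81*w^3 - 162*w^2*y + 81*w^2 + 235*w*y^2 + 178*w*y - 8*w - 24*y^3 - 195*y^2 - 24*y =-81*w^3 + 9*w^2 + 81*w - 24*y^3 + y^2*(235*w - 227) + y*(-162*w^2 + 278*w - 100) - 9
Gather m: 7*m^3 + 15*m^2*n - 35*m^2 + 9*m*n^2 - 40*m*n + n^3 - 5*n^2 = 7*m^3 + m^2*(15*n - 35) + m*(9*n^2 - 40*n) + n^3 - 5*n^2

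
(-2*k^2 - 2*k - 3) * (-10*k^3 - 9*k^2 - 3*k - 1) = 20*k^5 + 38*k^4 + 54*k^3 + 35*k^2 + 11*k + 3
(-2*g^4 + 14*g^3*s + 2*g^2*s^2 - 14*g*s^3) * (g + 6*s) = -2*g^5 + 2*g^4*s + 86*g^3*s^2 - 2*g^2*s^3 - 84*g*s^4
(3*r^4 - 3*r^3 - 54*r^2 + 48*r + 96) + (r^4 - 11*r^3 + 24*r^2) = 4*r^4 - 14*r^3 - 30*r^2 + 48*r + 96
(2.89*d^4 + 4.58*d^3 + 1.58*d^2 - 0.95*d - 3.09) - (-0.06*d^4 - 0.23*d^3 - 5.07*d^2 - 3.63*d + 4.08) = 2.95*d^4 + 4.81*d^3 + 6.65*d^2 + 2.68*d - 7.17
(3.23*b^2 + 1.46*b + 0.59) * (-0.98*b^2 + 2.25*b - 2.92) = -3.1654*b^4 + 5.8367*b^3 - 6.7248*b^2 - 2.9357*b - 1.7228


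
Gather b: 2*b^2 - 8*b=2*b^2 - 8*b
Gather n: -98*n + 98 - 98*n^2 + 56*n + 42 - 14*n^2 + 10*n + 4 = -112*n^2 - 32*n + 144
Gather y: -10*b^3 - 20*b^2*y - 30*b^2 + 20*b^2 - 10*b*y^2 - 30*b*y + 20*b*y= -10*b^3 - 10*b^2 - 10*b*y^2 + y*(-20*b^2 - 10*b)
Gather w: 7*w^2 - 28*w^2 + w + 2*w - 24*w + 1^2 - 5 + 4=-21*w^2 - 21*w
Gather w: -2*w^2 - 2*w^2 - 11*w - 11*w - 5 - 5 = -4*w^2 - 22*w - 10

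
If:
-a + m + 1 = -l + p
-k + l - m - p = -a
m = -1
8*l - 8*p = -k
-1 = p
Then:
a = -1/10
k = 4/5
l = -11/10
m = -1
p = -1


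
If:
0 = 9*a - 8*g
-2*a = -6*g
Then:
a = 0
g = 0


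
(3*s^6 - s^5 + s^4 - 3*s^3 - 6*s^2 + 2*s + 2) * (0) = 0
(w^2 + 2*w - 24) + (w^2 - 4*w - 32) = 2*w^2 - 2*w - 56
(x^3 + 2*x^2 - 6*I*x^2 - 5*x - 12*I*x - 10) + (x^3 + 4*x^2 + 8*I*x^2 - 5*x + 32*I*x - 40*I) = 2*x^3 + 6*x^2 + 2*I*x^2 - 10*x + 20*I*x - 10 - 40*I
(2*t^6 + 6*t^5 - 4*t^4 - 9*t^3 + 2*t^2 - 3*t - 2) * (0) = 0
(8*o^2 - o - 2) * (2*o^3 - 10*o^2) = 16*o^5 - 82*o^4 + 6*o^3 + 20*o^2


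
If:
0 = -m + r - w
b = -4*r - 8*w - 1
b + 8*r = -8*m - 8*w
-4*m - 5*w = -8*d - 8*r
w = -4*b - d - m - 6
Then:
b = -1532/1013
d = -183/4052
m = 315/4052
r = 383/4052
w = 17/1013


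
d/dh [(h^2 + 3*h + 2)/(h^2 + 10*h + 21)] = (7*h^2 + 38*h + 43)/(h^4 + 20*h^3 + 142*h^2 + 420*h + 441)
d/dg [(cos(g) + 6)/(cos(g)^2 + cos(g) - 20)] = (cos(g)^2 + 12*cos(g) + 26)*sin(g)/(cos(g)^2 + cos(g) - 20)^2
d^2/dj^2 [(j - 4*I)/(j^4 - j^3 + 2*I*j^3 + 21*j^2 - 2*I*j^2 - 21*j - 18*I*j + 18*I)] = (12*j^7 + j^6*(-16 - 48*I) + j^5*(348 + 84*I) + j^4*(-312 - 996*I) + j^3*(3288 + 944*I) + j^2*(-3024 - 11640*I) + j*(-7848 + 8316*I) + 2376 + 108*I)/(j^12 + j^11*(-3 + 6*I) + j^10*(54 - 18*I) + j^9*(-154 + 208*I) + j^8*(1440 - 576*I) + j^7*(-3912 + 1164*I) + j^6*(16686 - 1972*I) + j^5*(-39762 - 23976*I) + j^4*(18063 + 76680*I) + j^3*(48411 - 71442*I) + j^2*(-61236 + 8262*I) + j*(20412 + 17496*I) - 5832*I)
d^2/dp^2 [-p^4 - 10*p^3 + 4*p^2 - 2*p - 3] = -12*p^2 - 60*p + 8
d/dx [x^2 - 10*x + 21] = 2*x - 10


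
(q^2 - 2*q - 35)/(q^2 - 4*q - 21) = (q + 5)/(q + 3)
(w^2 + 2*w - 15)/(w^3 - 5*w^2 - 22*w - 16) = (-w^2 - 2*w + 15)/(-w^3 + 5*w^2 + 22*w + 16)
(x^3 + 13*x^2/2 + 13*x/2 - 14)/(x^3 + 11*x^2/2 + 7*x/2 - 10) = (2*x + 7)/(2*x + 5)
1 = 1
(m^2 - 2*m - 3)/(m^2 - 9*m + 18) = (m + 1)/(m - 6)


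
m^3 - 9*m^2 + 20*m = m*(m - 5)*(m - 4)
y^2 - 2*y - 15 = (y - 5)*(y + 3)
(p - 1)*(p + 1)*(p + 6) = p^3 + 6*p^2 - p - 6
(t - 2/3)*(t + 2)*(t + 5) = t^3 + 19*t^2/3 + 16*t/3 - 20/3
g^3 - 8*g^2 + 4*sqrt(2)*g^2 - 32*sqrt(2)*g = g*(g - 8)*(g + 4*sqrt(2))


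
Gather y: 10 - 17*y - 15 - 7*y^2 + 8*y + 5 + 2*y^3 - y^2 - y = 2*y^3 - 8*y^2 - 10*y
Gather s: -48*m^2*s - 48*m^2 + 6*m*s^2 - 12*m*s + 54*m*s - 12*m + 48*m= -48*m^2 + 6*m*s^2 + 36*m + s*(-48*m^2 + 42*m)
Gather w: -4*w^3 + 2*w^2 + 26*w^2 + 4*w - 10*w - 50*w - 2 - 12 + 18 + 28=-4*w^3 + 28*w^2 - 56*w + 32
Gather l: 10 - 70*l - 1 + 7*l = 9 - 63*l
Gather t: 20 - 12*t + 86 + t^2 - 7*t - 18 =t^2 - 19*t + 88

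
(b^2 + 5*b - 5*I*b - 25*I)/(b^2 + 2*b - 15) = (b - 5*I)/(b - 3)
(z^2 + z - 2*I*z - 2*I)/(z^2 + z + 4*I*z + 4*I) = (z - 2*I)/(z + 4*I)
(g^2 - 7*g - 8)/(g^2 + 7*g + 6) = (g - 8)/(g + 6)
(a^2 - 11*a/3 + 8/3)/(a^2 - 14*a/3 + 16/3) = (a - 1)/(a - 2)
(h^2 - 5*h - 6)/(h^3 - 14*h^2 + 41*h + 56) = (h - 6)/(h^2 - 15*h + 56)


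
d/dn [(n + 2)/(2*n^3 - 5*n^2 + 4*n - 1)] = (-4*n^2 - 11*n + 9)/(4*n^5 - 16*n^4 + 25*n^3 - 19*n^2 + 7*n - 1)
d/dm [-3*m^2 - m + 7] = -6*m - 1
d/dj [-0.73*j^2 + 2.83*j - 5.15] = 2.83 - 1.46*j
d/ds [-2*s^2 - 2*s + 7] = -4*s - 2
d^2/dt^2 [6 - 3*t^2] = -6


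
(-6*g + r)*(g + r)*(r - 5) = -6*g^2*r + 30*g^2 - 5*g*r^2 + 25*g*r + r^3 - 5*r^2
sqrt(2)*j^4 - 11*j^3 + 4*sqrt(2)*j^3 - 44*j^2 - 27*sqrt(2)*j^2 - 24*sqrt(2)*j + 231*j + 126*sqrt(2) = (j - 3)*(j + 7)*(j - 6*sqrt(2))*(sqrt(2)*j + 1)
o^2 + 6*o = o*(o + 6)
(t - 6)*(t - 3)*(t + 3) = t^3 - 6*t^2 - 9*t + 54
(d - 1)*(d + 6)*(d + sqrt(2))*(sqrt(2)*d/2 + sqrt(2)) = sqrt(2)*d^4/2 + d^3 + 7*sqrt(2)*d^3/2 + 2*sqrt(2)*d^2 + 7*d^2 - 6*sqrt(2)*d + 4*d - 12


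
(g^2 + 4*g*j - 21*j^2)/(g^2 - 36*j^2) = (g^2 + 4*g*j - 21*j^2)/(g^2 - 36*j^2)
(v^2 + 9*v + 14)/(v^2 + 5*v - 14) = (v + 2)/(v - 2)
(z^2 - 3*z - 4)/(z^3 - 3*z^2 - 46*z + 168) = (z + 1)/(z^2 + z - 42)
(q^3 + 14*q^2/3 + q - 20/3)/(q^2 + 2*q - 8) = (3*q^2 + 2*q - 5)/(3*(q - 2))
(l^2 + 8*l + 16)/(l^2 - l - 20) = (l + 4)/(l - 5)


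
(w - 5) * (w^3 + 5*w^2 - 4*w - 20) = w^4 - 29*w^2 + 100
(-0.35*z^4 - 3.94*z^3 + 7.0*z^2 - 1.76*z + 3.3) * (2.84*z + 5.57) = -0.994*z^5 - 13.1391*z^4 - 2.0658*z^3 + 33.9916*z^2 - 0.4312*z + 18.381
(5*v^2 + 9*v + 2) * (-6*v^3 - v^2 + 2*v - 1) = -30*v^5 - 59*v^4 - 11*v^3 + 11*v^2 - 5*v - 2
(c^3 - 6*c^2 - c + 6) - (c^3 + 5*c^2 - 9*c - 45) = -11*c^2 + 8*c + 51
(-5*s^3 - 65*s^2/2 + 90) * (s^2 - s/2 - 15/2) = -5*s^5 - 30*s^4 + 215*s^3/4 + 1335*s^2/4 - 45*s - 675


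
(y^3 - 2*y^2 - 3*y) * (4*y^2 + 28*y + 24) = 4*y^5 + 20*y^4 - 44*y^3 - 132*y^2 - 72*y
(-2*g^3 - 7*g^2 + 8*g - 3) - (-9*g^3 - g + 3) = 7*g^3 - 7*g^2 + 9*g - 6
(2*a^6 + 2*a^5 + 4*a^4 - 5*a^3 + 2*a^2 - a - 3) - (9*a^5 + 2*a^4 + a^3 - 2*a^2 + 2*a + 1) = 2*a^6 - 7*a^5 + 2*a^4 - 6*a^3 + 4*a^2 - 3*a - 4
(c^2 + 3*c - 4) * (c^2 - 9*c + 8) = c^4 - 6*c^3 - 23*c^2 + 60*c - 32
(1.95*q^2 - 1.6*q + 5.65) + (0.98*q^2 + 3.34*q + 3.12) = 2.93*q^2 + 1.74*q + 8.77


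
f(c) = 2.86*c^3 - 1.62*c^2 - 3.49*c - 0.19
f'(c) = 8.58*c^2 - 3.24*c - 3.49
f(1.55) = 1.16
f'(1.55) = 12.10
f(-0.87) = -0.26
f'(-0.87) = 5.82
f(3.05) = 55.24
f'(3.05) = 66.44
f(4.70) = 244.55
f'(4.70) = 170.81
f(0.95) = -2.52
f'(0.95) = 1.18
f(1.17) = -1.91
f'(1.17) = 4.46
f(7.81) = 1236.18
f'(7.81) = 494.55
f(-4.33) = -247.63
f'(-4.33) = 171.40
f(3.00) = 51.98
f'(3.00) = 64.01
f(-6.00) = -655.33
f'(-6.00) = 324.83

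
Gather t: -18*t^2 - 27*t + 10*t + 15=-18*t^2 - 17*t + 15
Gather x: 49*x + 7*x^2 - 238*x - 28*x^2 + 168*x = -21*x^2 - 21*x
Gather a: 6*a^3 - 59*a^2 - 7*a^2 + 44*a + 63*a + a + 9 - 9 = 6*a^3 - 66*a^2 + 108*a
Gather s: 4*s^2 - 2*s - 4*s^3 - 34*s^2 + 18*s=-4*s^3 - 30*s^2 + 16*s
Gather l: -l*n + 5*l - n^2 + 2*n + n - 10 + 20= l*(5 - n) - n^2 + 3*n + 10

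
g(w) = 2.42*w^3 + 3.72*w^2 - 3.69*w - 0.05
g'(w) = 7.26*w^2 + 7.44*w - 3.69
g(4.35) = 253.49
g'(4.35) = 166.05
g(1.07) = 3.23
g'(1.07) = 12.58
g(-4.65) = -145.77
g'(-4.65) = 118.69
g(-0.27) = 1.17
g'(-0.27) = -5.17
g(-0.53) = 2.59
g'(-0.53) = -5.59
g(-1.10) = 5.29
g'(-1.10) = -3.09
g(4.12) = 217.13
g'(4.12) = 150.20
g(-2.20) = 0.30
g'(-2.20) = 15.08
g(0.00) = -0.05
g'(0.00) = -3.69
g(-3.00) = -20.84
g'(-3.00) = 39.33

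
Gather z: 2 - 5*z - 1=1 - 5*z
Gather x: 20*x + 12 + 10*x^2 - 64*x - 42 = 10*x^2 - 44*x - 30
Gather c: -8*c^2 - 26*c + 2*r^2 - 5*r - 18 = -8*c^2 - 26*c + 2*r^2 - 5*r - 18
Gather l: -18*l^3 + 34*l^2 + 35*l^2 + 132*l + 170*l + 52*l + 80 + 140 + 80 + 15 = -18*l^3 + 69*l^2 + 354*l + 315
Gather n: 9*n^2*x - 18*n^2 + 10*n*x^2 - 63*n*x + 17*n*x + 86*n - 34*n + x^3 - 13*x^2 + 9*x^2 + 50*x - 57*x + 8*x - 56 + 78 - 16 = n^2*(9*x - 18) + n*(10*x^2 - 46*x + 52) + x^3 - 4*x^2 + x + 6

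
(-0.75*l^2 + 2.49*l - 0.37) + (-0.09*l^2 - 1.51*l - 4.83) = -0.84*l^2 + 0.98*l - 5.2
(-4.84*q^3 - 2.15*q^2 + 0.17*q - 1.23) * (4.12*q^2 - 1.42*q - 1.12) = -19.9408*q^5 - 1.9852*q^4 + 9.1742*q^3 - 2.901*q^2 + 1.5562*q + 1.3776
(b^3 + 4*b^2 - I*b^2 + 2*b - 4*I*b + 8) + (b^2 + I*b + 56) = b^3 + 5*b^2 - I*b^2 + 2*b - 3*I*b + 64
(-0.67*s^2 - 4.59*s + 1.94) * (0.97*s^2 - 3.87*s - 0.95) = -0.6499*s^4 - 1.8594*s^3 + 20.2816*s^2 - 3.1473*s - 1.843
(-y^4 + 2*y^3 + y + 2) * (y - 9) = -y^5 + 11*y^4 - 18*y^3 + y^2 - 7*y - 18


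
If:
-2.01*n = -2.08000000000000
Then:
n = 1.03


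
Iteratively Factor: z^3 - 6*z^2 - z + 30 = (z - 5)*(z^2 - z - 6) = (z - 5)*(z + 2)*(z - 3)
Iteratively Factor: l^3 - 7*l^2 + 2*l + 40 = (l + 2)*(l^2 - 9*l + 20) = (l - 4)*(l + 2)*(l - 5)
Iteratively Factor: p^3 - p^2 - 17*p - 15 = (p + 3)*(p^2 - 4*p - 5) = (p + 1)*(p + 3)*(p - 5)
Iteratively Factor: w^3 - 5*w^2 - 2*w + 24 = (w - 4)*(w^2 - w - 6) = (w - 4)*(w - 3)*(w + 2)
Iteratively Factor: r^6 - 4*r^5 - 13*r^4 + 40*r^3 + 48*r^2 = (r + 3)*(r^5 - 7*r^4 + 8*r^3 + 16*r^2) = (r - 4)*(r + 3)*(r^4 - 3*r^3 - 4*r^2) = r*(r - 4)*(r + 3)*(r^3 - 3*r^2 - 4*r) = r*(r - 4)^2*(r + 3)*(r^2 + r) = r^2*(r - 4)^2*(r + 3)*(r + 1)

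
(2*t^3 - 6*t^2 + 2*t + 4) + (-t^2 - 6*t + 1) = 2*t^3 - 7*t^2 - 4*t + 5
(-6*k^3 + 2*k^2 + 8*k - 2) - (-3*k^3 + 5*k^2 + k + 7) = -3*k^3 - 3*k^2 + 7*k - 9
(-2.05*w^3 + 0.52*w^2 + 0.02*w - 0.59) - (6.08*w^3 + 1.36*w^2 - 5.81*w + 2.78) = -8.13*w^3 - 0.84*w^2 + 5.83*w - 3.37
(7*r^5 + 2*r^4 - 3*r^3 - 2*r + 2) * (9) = 63*r^5 + 18*r^4 - 27*r^3 - 18*r + 18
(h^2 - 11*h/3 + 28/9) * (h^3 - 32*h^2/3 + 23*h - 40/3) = h^5 - 43*h^4/3 + 587*h^3/9 - 3533*h^2/27 + 1084*h/9 - 1120/27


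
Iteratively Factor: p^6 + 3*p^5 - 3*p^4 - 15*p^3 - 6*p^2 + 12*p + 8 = (p + 1)*(p^5 + 2*p^4 - 5*p^3 - 10*p^2 + 4*p + 8) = (p - 2)*(p + 1)*(p^4 + 4*p^3 + 3*p^2 - 4*p - 4) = (p - 2)*(p + 1)*(p + 2)*(p^3 + 2*p^2 - p - 2) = (p - 2)*(p + 1)^2*(p + 2)*(p^2 + p - 2) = (p - 2)*(p + 1)^2*(p + 2)^2*(p - 1)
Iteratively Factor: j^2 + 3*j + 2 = (j + 2)*(j + 1)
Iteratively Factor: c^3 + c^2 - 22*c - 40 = (c + 2)*(c^2 - c - 20) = (c - 5)*(c + 2)*(c + 4)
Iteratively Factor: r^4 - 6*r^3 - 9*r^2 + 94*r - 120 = (r - 5)*(r^3 - r^2 - 14*r + 24) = (r - 5)*(r + 4)*(r^2 - 5*r + 6) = (r - 5)*(r - 2)*(r + 4)*(r - 3)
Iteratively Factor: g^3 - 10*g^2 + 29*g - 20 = (g - 4)*(g^2 - 6*g + 5) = (g - 5)*(g - 4)*(g - 1)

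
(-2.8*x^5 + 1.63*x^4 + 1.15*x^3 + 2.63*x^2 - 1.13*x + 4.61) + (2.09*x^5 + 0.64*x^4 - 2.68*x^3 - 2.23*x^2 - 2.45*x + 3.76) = -0.71*x^5 + 2.27*x^4 - 1.53*x^3 + 0.4*x^2 - 3.58*x + 8.37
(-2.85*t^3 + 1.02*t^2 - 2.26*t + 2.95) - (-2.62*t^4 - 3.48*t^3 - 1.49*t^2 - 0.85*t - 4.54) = 2.62*t^4 + 0.63*t^3 + 2.51*t^2 - 1.41*t + 7.49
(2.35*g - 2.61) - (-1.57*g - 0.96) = 3.92*g - 1.65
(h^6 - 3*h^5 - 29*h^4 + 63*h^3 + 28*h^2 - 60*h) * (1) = h^6 - 3*h^5 - 29*h^4 + 63*h^3 + 28*h^2 - 60*h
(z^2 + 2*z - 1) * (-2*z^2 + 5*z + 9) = -2*z^4 + z^3 + 21*z^2 + 13*z - 9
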